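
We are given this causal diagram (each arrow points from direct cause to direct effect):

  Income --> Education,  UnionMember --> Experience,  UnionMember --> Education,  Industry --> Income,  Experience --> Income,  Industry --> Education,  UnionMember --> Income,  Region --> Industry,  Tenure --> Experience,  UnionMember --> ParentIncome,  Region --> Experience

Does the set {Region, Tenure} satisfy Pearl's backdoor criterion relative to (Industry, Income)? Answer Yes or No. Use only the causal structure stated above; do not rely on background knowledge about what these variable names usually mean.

Yes

Backdoor paths from Industry to Income (paths whose first edge points into Industry):
  P1: Industry <- Region -> Experience <- UnionMember -> Income
  P2: Industry <- Region -> Experience <- UnionMember -> Education <- Income
  P3: Industry <- Region -> Experience -> Income
Condition 1 (no descendant of Industry in the set): holds — descendants of Industry are {Education, Income}; none are in {Region, Tenure}.
Condition 2 (every backdoor path blocked by {Region, Tenure}):
  P1: blocked at fork node Region ∈ conditioning set.
  P2: blocked at fork node Region ∈ conditioning set.
  P3: blocked at fork node Region ∈ conditioning set.
{Region, Tenure} satisfies the backdoor criterion.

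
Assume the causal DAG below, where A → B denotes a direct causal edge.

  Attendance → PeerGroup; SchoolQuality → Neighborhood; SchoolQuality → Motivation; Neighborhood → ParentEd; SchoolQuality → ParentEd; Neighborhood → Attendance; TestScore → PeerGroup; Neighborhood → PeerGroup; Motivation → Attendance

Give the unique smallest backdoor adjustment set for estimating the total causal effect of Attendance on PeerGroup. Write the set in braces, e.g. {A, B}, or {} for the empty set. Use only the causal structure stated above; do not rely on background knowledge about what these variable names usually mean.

Variables eligible for adjustment (non-descendants of Attendance, excluding Attendance and PeerGroup): {Motivation, Neighborhood, ParentEd, SchoolQuality, TestScore}.
Backdoor paths from Attendance to PeerGroup:
  P1: Attendance <- Motivation <- SchoolQuality -> Neighborhood -> PeerGroup
  P2: Attendance <- Motivation <- SchoolQuality -> ParentEd <- Neighborhood -> PeerGroup
  P3: Attendance <- Neighborhood -> PeerGroup
The empty set is not sufficient: P1 (Attendance <- Motivation <- SchoolQuality -> Neighborhood -> PeerGroup) has no collider blocking it and no conditioned non-collider, so it is open.
Try {Neighborhood}:
  P1: blocked at chain node Neighborhood ∈ conditioning set.
  P2: blocked at collider ParentEd (neither it nor any descendant is in the conditioning set).
  P3: blocked at fork node Neighborhood ∈ conditioning set.
{Neighborhood} contains no descendant of Attendance and blocks every backdoor path.
No other singleton works — e.g. {SchoolQuality} leaves P3 open — so {Neighborhood} is the unique smallest valid adjustment set.

{Neighborhood}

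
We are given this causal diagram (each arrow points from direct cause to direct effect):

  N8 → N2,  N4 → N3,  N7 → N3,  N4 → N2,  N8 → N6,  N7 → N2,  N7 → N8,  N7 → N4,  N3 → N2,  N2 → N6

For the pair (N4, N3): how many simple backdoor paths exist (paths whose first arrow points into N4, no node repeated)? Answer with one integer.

4

A backdoor path from N4 to N3 is any simple undirected path whose first edge points into N4 (i.e. leaves N4 via a parent).
Parents of N4: {N7}.
Enumerating:
  P1: N4 <- N7 -> N8 -> N2 <- N3
  P2: N4 <- N7 -> N8 -> N6 <- N2 <- N3
  P3: N4 <- N7 -> N3
  P4: N4 <- N7 -> N2 <- N3
That exhausts the simple backdoor paths. Count: 4.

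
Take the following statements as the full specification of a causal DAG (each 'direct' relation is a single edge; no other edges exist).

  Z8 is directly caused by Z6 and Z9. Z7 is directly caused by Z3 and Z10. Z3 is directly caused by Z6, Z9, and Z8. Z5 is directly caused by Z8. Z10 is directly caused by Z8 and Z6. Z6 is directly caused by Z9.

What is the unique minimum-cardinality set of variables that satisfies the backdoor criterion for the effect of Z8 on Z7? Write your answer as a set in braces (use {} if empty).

Variables eligible for adjustment (non-descendants of Z8, excluding Z8 and Z7): {Z6, Z9}.
Backdoor paths from Z8 to Z7:
  P1: Z8 <- Z9 -> Z6 -> Z3 -> Z7
  P2: Z8 <- Z9 -> Z6 -> Z10 -> Z7
  P3: Z8 <- Z9 -> Z3 <- Z6 -> Z10 -> Z7
  P4: Z8 <- Z9 -> Z3 -> Z7
  P5: Z8 <- Z6 <- Z9 -> Z3 -> Z7
  P6: Z8 <- Z6 -> Z3 -> Z7
  P7: Z8 <- Z6 -> Z10 -> Z7
The empty set is not sufficient: P1 (Z8 <- Z9 -> Z6 -> Z3 -> Z7) has no collider blocking it and no conditioned non-collider, so it is open.
Try {Z6, Z9}:
  P1: blocked at fork node Z9 ∈ conditioning set.
  P2: blocked at fork node Z9 ∈ conditioning set.
  P3: blocked at fork node Z9 ∈ conditioning set.
  P4: blocked at fork node Z9 ∈ conditioning set.
  P5: blocked at chain node Z6 ∈ conditioning set.
  P6: blocked at fork node Z6 ∈ conditioning set.
  P7: blocked at fork node Z6 ∈ conditioning set.
{Z6, Z9} contains no descendant of Z8 and blocks every backdoor path.
Every element of {Z6, Z9} is needed (dropping Z6 leaves P6 open; dropping Z9 leaves P4 open), so no proper subset is valid.
Among all size-2 subsets of the eligible variables, only {Z6, Z9} blocks every backdoor path, so it is the unique smallest valid adjustment set.

{Z6, Z9}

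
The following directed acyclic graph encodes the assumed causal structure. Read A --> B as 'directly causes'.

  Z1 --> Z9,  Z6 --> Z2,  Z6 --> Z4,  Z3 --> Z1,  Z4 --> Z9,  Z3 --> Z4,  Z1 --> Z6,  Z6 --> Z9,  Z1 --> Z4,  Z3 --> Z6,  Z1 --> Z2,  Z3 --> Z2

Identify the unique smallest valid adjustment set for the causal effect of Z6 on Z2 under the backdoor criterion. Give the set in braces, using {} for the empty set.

Variables eligible for adjustment (non-descendants of Z6, excluding Z6 and Z2): {Z1, Z3}.
Backdoor paths from Z6 to Z2:
  P1: Z6 <- Z3 -> Z1 -> Z2
  P2: Z6 <- Z3 -> Z4 <- Z1 -> Z2
  P3: Z6 <- Z3 -> Z4 -> Z9 <- Z1 -> Z2
  P4: Z6 <- Z3 -> Z2
  P5: Z6 <- Z1 <- Z3 -> Z2
  P6: Z6 <- Z1 -> Z4 <- Z3 -> Z2
  P7: Z6 <- Z1 -> Z2
  P8: Z6 <- Z1 -> Z9 <- Z4 <- Z3 -> Z2
The empty set is not sufficient: P1 (Z6 <- Z3 -> Z1 -> Z2) has no collider blocking it and no conditioned non-collider, so it is open.
Try {Z1, Z3}:
  P1: blocked at fork node Z3 ∈ conditioning set.
  P2: blocked at fork node Z3 ∈ conditioning set.
  P3: blocked at fork node Z3 ∈ conditioning set.
  P4: blocked at fork node Z3 ∈ conditioning set.
  P5: blocked at chain node Z1 ∈ conditioning set.
  P6: blocked at fork node Z1 ∈ conditioning set.
  P7: blocked at fork node Z1 ∈ conditioning set.
  P8: blocked at fork node Z1 ∈ conditioning set.
{Z1, Z3} contains no descendant of Z6 and blocks every backdoor path.
Every element of {Z1, Z3} is needed (dropping Z1 leaves P7 open; dropping Z3 leaves P4 open), so no proper subset is valid.
Among all size-2 subsets of the eligible variables, only {Z1, Z3} blocks every backdoor path, so it is the unique smallest valid adjustment set.

{Z1, Z3}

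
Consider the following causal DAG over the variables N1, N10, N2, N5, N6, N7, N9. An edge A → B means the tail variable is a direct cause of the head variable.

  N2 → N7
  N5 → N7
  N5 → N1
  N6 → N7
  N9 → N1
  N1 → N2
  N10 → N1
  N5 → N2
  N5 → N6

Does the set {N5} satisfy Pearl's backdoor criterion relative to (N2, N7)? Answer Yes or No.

Backdoor paths from N2 to N7 (paths whose first edge points into N2):
  P1: N2 <- N5 -> N6 -> N7
  P2: N2 <- N5 -> N7
  P3: N2 <- N1 <- N5 -> N6 -> N7
  P4: N2 <- N1 <- N5 -> N7
Condition 1 (no descendant of N2 in the set): holds — descendants of N2 are {N7}; none are in {N5}.
Condition 2 (every backdoor path blocked by {N5}):
  P1: blocked at fork node N5 ∈ conditioning set.
  P2: blocked at fork node N5 ∈ conditioning set.
  P3: blocked at fork node N5 ∈ conditioning set.
  P4: blocked at fork node N5 ∈ conditioning set.
{N5} satisfies the backdoor criterion.

Yes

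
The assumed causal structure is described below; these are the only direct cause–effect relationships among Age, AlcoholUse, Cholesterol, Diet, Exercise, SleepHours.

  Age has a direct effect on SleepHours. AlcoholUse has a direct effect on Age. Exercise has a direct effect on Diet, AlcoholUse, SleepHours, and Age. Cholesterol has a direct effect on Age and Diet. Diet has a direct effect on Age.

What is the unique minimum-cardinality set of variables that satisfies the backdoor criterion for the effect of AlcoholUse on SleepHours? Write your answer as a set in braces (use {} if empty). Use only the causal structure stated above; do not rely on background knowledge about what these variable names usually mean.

Variables eligible for adjustment (non-descendants of AlcoholUse, excluding AlcoholUse and SleepHours): {Cholesterol, Diet, Exercise}.
Backdoor paths from AlcoholUse to SleepHours:
  P1: AlcoholUse <- Exercise -> Diet <- Cholesterol -> Age -> SleepHours
  P2: AlcoholUse <- Exercise -> Diet -> Age -> SleepHours
  P3: AlcoholUse <- Exercise -> Age -> SleepHours
  P4: AlcoholUse <- Exercise -> SleepHours
The empty set is not sufficient: P2 (AlcoholUse <- Exercise -> Diet -> Age -> SleepHours) has no collider blocking it and no conditioned non-collider, so it is open.
Try {Exercise}:
  P1: blocked at fork node Exercise ∈ conditioning set.
  P2: blocked at fork node Exercise ∈ conditioning set.
  P3: blocked at fork node Exercise ∈ conditioning set.
  P4: blocked at fork node Exercise ∈ conditioning set.
{Exercise} contains no descendant of AlcoholUse and blocks every backdoor path.
No other singleton works — e.g. {Cholesterol} leaves P2 open — so {Exercise} is the unique smallest valid adjustment set.

{Exercise}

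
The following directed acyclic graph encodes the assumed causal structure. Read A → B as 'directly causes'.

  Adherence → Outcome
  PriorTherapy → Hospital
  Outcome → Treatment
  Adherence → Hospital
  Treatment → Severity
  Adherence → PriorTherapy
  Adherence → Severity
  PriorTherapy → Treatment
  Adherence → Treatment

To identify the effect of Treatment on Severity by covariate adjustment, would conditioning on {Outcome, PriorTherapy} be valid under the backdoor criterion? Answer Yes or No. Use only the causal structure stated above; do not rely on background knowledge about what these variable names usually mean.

No

Backdoor paths from Treatment to Severity (paths whose first edge points into Treatment):
  P1: Treatment <- Adherence -> Severity
  P2: Treatment <- PriorTherapy <- Adherence -> Severity
  P3: Treatment <- PriorTherapy -> Hospital <- Adherence -> Severity
  P4: Treatment <- Outcome <- Adherence -> Severity
Condition 1 (no descendant of Treatment in the set): holds — descendants of Treatment are {Severity}; none are in {Outcome, PriorTherapy}.
Condition 2 (every backdoor path blocked by {Outcome, PriorTherapy}):
  P1: open — no interior node is in the conditioning set.
  P2: blocked at chain node PriorTherapy ∈ conditioning set.
  P3: blocked at fork node PriorTherapy ∈ conditioning set.
  P4: blocked at chain node Outcome ∈ conditioning set.
{Outcome, PriorTherapy} does not satisfy the backdoor criterion.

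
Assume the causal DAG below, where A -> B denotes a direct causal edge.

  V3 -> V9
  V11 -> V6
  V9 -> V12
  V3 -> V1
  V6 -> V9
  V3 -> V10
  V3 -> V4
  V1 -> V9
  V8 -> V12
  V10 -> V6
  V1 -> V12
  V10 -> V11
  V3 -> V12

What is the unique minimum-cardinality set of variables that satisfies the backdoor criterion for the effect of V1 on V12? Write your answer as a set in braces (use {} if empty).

Variables eligible for adjustment (non-descendants of V1, excluding V1 and V12): {V10, V11, V3, V4, V6, V8}.
Backdoor paths from V1 to V12:
  P1: V1 <- V3 -> V10 -> V11 -> V6 -> V9 -> V12
  P2: V1 <- V3 -> V10 -> V6 -> V9 -> V12
  P3: V1 <- V3 -> V9 -> V12
  P4: V1 <- V3 -> V12
The empty set is not sufficient: P1 (V1 <- V3 -> V10 -> V11 -> V6 -> V9 -> V12) has no collider blocking it and no conditioned non-collider, so it is open.
Try {V3}:
  P1: blocked at fork node V3 ∈ conditioning set.
  P2: blocked at fork node V3 ∈ conditioning set.
  P3: blocked at fork node V3 ∈ conditioning set.
  P4: blocked at fork node V3 ∈ conditioning set.
{V3} contains no descendant of V1 and blocks every backdoor path.
No other singleton works — e.g. {V8} leaves P1 open — so {V3} is the unique smallest valid adjustment set.

{V3}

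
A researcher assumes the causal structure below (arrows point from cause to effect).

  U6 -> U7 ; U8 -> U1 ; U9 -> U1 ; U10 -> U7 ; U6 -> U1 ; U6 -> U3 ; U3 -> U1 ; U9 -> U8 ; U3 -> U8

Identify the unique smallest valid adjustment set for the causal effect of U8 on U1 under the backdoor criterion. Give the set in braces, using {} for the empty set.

Variables eligible for adjustment (non-descendants of U8, excluding U8 and U1): {U10, U3, U6, U7, U9}.
Backdoor paths from U8 to U1:
  P1: U8 <- U9 -> U1
  P2: U8 <- U3 <- U6 -> U1
  P3: U8 <- U3 -> U1
The empty set is not sufficient: P1 (U8 <- U9 -> U1) has no collider blocking it and no conditioned non-collider, so it is open.
Try {U3, U9}:
  P1: blocked at fork node U9 ∈ conditioning set.
  P2: blocked at chain node U3 ∈ conditioning set.
  P3: blocked at fork node U3 ∈ conditioning set.
{U3, U9} contains no descendant of U8 and blocks every backdoor path.
Every element of {U3, U9} is needed (dropping U3 leaves P2 open; dropping U9 leaves P1 open), so no proper subset is valid.
Among all size-2 subsets of the eligible variables, only {U3, U9} blocks every backdoor path, so it is the unique smallest valid adjustment set.

{U3, U9}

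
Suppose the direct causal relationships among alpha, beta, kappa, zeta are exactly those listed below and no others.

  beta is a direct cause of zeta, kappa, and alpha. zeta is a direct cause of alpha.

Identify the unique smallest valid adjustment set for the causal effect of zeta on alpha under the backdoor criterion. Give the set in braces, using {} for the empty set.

{beta}

Variables eligible for adjustment (non-descendants of zeta, excluding zeta and alpha): {beta, kappa}.
Backdoor paths from zeta to alpha:
  P1: zeta <- beta -> alpha
The empty set is not sufficient: P1 (zeta <- beta -> alpha) has no collider blocking it and no conditioned non-collider, so it is open.
Try {beta}:
  P1: blocked at fork node beta ∈ conditioning set.
{beta} contains no descendant of zeta and blocks every backdoor path.
No other singleton works — e.g. {kappa} leaves P1 open — so {beta} is the unique smallest valid adjustment set.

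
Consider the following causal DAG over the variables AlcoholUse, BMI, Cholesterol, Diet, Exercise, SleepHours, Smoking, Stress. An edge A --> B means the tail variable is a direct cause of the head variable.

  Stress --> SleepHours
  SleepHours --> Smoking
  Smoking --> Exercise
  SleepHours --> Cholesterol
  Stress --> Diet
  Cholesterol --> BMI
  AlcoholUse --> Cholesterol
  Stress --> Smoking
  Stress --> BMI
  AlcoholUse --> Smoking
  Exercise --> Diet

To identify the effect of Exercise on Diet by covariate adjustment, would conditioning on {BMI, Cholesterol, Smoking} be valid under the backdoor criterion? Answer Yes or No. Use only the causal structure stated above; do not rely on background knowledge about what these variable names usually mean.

Yes

Backdoor paths from Exercise to Diet (paths whose first edge points into Exercise):
  P1: Exercise <- Smoking <- Stress -> Diet
  P2: Exercise <- Smoking <- AlcoholUse -> Cholesterol <- SleepHours <- Stress -> Diet
  P3: Exercise <- Smoking <- AlcoholUse -> Cholesterol -> BMI <- Stress -> Diet
  P4: Exercise <- Smoking <- SleepHours <- Stress -> Diet
  P5: Exercise <- Smoking <- SleepHours -> Cholesterol -> BMI <- Stress -> Diet
Condition 1 (no descendant of Exercise in the set): holds — descendants of Exercise are {Diet}; none are in {BMI, Cholesterol, Smoking}.
Condition 2 (every backdoor path blocked by {BMI, Cholesterol, Smoking}):
  P1: blocked at chain node Smoking ∈ conditioning set.
  P2: blocked at chain node Smoking ∈ conditioning set.
  P3: blocked at chain node Smoking ∈ conditioning set.
  P4: blocked at chain node Smoking ∈ conditioning set.
  P5: blocked at chain node Smoking ∈ conditioning set.
{BMI, Cholesterol, Smoking} satisfies the backdoor criterion.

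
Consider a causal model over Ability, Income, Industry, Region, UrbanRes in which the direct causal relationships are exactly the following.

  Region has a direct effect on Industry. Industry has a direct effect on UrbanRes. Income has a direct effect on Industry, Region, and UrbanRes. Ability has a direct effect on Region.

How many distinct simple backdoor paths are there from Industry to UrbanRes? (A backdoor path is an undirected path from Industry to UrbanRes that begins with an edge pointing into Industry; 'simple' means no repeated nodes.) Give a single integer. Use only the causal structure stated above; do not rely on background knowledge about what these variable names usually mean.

A backdoor path from Industry to UrbanRes is any simple undirected path whose first edge points into Industry (i.e. leaves Industry via a parent).
Parents of Industry: {Income, Region}.
Enumerating:
  P1: Industry <- Income -> UrbanRes
  P2: Industry <- Region <- Income -> UrbanRes
That exhausts the simple backdoor paths. Count: 2.

2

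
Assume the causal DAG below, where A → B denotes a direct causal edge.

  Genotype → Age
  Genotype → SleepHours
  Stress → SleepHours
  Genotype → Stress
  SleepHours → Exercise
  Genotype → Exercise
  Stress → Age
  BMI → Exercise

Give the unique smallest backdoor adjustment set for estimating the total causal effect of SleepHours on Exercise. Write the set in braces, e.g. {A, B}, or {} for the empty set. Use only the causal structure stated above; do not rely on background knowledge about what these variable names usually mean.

{Genotype}

Variables eligible for adjustment (non-descendants of SleepHours, excluding SleepHours and Exercise): {Age, BMI, Genotype, Stress}.
Backdoor paths from SleepHours to Exercise:
  P1: SleepHours <- Genotype -> Exercise
  P2: SleepHours <- Stress <- Genotype -> Exercise
  P3: SleepHours <- Stress -> Age <- Genotype -> Exercise
The empty set is not sufficient: P1 (SleepHours <- Genotype -> Exercise) has no collider blocking it and no conditioned non-collider, so it is open.
Try {Genotype}:
  P1: blocked at fork node Genotype ∈ conditioning set.
  P2: blocked at fork node Genotype ∈ conditioning set.
  P3: blocked at collider Age (neither it nor any descendant is in the conditioning set).
{Genotype} contains no descendant of SleepHours and blocks every backdoor path.
No other singleton works — e.g. {Stress} leaves P1 open — so {Genotype} is the unique smallest valid adjustment set.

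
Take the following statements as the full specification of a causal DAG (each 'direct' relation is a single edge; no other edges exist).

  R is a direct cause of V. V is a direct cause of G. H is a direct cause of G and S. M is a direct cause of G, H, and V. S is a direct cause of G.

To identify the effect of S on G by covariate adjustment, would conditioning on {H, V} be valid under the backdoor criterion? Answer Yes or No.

Backdoor paths from S to G (paths whose first edge points into S):
  P1: S <- H <- M -> V -> G
  P2: S <- H <- M -> G
  P3: S <- H -> G
Condition 1 (no descendant of S in the set): holds — descendants of S are {G}; none are in {H, V}.
Condition 2 (every backdoor path blocked by {H, V}):
  P1: blocked at chain node H ∈ conditioning set.
  P2: blocked at chain node H ∈ conditioning set.
  P3: blocked at fork node H ∈ conditioning set.
{H, V} satisfies the backdoor criterion.

Yes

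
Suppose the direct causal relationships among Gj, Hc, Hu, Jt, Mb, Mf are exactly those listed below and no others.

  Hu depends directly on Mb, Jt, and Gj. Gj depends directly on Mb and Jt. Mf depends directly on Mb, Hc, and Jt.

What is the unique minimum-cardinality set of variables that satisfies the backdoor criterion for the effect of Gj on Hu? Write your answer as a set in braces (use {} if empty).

Variables eligible for adjustment (non-descendants of Gj, excluding Gj and Hu): {Hc, Jt, Mb, Mf}.
Backdoor paths from Gj to Hu:
  P1: Gj <- Jt -> Mf <- Mb -> Hu
  P2: Gj <- Jt -> Hu
  P3: Gj <- Mb -> Mf <- Jt -> Hu
  P4: Gj <- Mb -> Hu
The empty set is not sufficient: P2 (Gj <- Jt -> Hu) has no collider blocking it and no conditioned non-collider, so it is open.
Try {Jt, Mb}:
  P1: blocked at fork node Jt ∈ conditioning set.
  P2: blocked at fork node Jt ∈ conditioning set.
  P3: blocked at fork node Mb ∈ conditioning set.
  P4: blocked at fork node Mb ∈ conditioning set.
{Jt, Mb} contains no descendant of Gj and blocks every backdoor path.
Every element of {Jt, Mb} is needed (dropping Jt leaves P2 open; dropping Mb leaves P4 open), so no proper subset is valid.
Among all size-2 subsets of the eligible variables, only {Jt, Mb} blocks every backdoor path, so it is the unique smallest valid adjustment set.

{Jt, Mb}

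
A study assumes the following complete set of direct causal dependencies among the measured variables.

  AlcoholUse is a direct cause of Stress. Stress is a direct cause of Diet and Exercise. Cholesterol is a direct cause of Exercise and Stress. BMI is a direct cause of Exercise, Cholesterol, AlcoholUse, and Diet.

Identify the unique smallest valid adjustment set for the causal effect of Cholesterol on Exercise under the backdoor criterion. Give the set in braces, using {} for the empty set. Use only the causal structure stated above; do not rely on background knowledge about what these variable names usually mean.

{BMI}

Variables eligible for adjustment (non-descendants of Cholesterol, excluding Cholesterol and Exercise): {AlcoholUse, BMI}.
Backdoor paths from Cholesterol to Exercise:
  P1: Cholesterol <- BMI -> AlcoholUse -> Stress -> Exercise
  P2: Cholesterol <- BMI -> Diet <- Stress -> Exercise
  P3: Cholesterol <- BMI -> Exercise
The empty set is not sufficient: P1 (Cholesterol <- BMI -> AlcoholUse -> Stress -> Exercise) has no collider blocking it and no conditioned non-collider, so it is open.
Try {BMI}:
  P1: blocked at fork node BMI ∈ conditioning set.
  P2: blocked at fork node BMI ∈ conditioning set.
  P3: blocked at fork node BMI ∈ conditioning set.
{BMI} contains no descendant of Cholesterol and blocks every backdoor path.
No other singleton works — e.g. {AlcoholUse} leaves P3 open — so {BMI} is the unique smallest valid adjustment set.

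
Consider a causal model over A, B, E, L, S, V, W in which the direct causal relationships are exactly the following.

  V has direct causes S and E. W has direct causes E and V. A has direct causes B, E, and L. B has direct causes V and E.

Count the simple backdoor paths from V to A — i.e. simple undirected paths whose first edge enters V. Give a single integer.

2

A backdoor path from V to A is any simple undirected path whose first edge points into V (i.e. leaves V via a parent).
Parents of V: {E, S}.
Enumerating:
  P1: V <- E -> B -> A
  P2: V <- E -> A
That exhausts the simple backdoor paths. Count: 2.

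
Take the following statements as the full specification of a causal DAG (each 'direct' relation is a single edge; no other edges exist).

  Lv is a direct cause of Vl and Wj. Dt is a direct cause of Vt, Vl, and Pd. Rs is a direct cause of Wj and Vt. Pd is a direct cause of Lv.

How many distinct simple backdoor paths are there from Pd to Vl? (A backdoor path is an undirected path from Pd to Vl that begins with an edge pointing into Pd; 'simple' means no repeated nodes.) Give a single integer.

2

A backdoor path from Pd to Vl is any simple undirected path whose first edge points into Pd (i.e. leaves Pd via a parent).
Parents of Pd: {Dt}.
Enumerating:
  P1: Pd <- Dt -> Vt <- Rs -> Wj <- Lv -> Vl
  P2: Pd <- Dt -> Vl
That exhausts the simple backdoor paths. Count: 2.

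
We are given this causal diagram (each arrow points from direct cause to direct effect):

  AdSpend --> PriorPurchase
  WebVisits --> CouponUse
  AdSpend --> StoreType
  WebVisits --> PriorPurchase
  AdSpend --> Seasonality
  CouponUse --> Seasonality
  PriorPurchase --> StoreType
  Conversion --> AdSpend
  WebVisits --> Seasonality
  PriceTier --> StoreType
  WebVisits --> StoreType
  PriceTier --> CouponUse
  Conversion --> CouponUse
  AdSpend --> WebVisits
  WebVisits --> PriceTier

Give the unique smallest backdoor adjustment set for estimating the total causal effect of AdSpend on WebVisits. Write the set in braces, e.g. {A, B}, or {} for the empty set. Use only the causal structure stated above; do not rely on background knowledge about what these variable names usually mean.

{}

Variables eligible for adjustment (non-descendants of AdSpend, excluding AdSpend and WebVisits): {Conversion}.
Backdoor paths from AdSpend to WebVisits:
  P1: AdSpend <- Conversion -> CouponUse <- WebVisits
  P2: AdSpend <- Conversion -> CouponUse <- PriceTier <- WebVisits
  P3: AdSpend <- Conversion -> CouponUse <- PriceTier -> StoreType <- WebVisits
  P4: AdSpend <- Conversion -> CouponUse <- PriceTier -> StoreType <- PriorPurchase <- WebVisits
  P5: AdSpend <- Conversion -> CouponUse -> Seasonality <- WebVisits
Each backdoor path contains an unconditioned collider, so every path is already blocked with the empty conditioning set:
  P1: blocked at collider CouponUse (neither it nor any descendant is in the conditioning set).
  P2: blocked at collider CouponUse (neither it nor any descendant is in the conditioning set).
  P3: blocked at collider CouponUse (neither it nor any descendant is in the conditioning set).
  P4: blocked at collider CouponUse (neither it nor any descendant is in the conditioning set).
  P5: blocked at collider Seasonality (neither it nor any descendant is in the conditioning set).
The empty set is therefore the unique smallest valid set.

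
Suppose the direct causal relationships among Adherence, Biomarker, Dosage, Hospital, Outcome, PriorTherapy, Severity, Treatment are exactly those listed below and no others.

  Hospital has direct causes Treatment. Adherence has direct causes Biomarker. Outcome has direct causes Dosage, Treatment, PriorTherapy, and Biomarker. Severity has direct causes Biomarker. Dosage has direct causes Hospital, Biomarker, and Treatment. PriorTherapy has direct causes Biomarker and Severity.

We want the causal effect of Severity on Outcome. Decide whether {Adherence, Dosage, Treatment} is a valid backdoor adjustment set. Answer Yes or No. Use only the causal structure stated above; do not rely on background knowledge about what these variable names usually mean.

No

Backdoor paths from Severity to Outcome (paths whose first edge points into Severity):
  P1: Severity <- Biomarker -> Dosage <- Treatment -> Outcome
  P2: Severity <- Biomarker -> Dosage <- Hospital <- Treatment -> Outcome
  P3: Severity <- Biomarker -> Dosage -> Outcome
  P4: Severity <- Biomarker -> PriorTherapy -> Outcome
  P5: Severity <- Biomarker -> Outcome
Condition 1 (no descendant of Severity in the set): holds — descendants of Severity are {Outcome, PriorTherapy}; none are in {Adherence, Dosage, Treatment}.
Condition 2 (every backdoor path blocked by {Adherence, Dosage, Treatment}):
  P1: blocked at fork node Treatment ∈ conditioning set.
  P2: blocked at fork node Treatment ∈ conditioning set.
  P3: blocked at chain node Dosage ∈ conditioning set.
  P4: open — no interior node is in the conditioning set.
  P5: open — no interior node is in the conditioning set.
{Adherence, Dosage, Treatment} does not satisfy the backdoor criterion.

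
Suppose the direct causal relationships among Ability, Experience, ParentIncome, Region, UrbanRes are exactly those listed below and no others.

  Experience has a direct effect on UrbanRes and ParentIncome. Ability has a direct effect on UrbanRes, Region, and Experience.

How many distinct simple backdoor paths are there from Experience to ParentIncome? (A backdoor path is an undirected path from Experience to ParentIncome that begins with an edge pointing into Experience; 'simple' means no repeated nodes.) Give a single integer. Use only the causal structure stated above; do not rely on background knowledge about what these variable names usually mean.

A backdoor path from Experience to ParentIncome is any simple undirected path whose first edge points into Experience (i.e. leaves Experience via a parent).
Parents of Experience: {Ability}.
No simple path from any parent of Experience reaches ParentIncome without revisiting Experience, so there are no backdoor paths.

0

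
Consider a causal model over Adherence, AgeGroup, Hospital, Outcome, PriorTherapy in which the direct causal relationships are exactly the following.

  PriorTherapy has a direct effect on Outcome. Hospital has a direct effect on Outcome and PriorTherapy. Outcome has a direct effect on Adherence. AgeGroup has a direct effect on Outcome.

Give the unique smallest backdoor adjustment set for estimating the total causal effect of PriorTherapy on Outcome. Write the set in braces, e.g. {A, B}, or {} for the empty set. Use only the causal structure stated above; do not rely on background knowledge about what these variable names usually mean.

Variables eligible for adjustment (non-descendants of PriorTherapy, excluding PriorTherapy and Outcome): {AgeGroup, Hospital}.
Backdoor paths from PriorTherapy to Outcome:
  P1: PriorTherapy <- Hospital -> Outcome
The empty set is not sufficient: P1 (PriorTherapy <- Hospital -> Outcome) has no collider blocking it and no conditioned non-collider, so it is open.
Try {Hospital}:
  P1: blocked at fork node Hospital ∈ conditioning set.
{Hospital} contains no descendant of PriorTherapy and blocks every backdoor path.
No other singleton works — e.g. {AgeGroup} leaves P1 open — so {Hospital} is the unique smallest valid adjustment set.

{Hospital}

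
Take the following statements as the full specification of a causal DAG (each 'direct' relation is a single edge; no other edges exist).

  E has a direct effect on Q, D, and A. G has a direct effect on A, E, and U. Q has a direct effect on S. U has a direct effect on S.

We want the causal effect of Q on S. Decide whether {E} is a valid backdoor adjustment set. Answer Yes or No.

Yes

Backdoor paths from Q to S (paths whose first edge points into Q):
  P1: Q <- E <- G -> U -> S
  P2: Q <- E -> A <- G -> U -> S
Condition 1 (no descendant of Q in the set): holds — descendants of Q are {S}; none are in {E}.
Condition 2 (every backdoor path blocked by {E}):
  P1: blocked at chain node E ∈ conditioning set.
  P2: blocked at fork node E ∈ conditioning set.
{E} satisfies the backdoor criterion.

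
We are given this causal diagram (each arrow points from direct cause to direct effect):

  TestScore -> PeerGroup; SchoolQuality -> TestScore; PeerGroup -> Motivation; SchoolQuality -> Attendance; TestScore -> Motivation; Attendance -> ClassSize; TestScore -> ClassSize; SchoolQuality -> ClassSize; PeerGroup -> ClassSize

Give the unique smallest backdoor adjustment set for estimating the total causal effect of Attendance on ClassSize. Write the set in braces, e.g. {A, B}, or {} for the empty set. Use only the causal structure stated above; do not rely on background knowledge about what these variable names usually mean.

Variables eligible for adjustment (non-descendants of Attendance, excluding Attendance and ClassSize): {Motivation, PeerGroup, SchoolQuality, TestScore}.
Backdoor paths from Attendance to ClassSize:
  P1: Attendance <- SchoolQuality -> TestScore -> PeerGroup -> ClassSize
  P2: Attendance <- SchoolQuality -> TestScore -> ClassSize
  P3: Attendance <- SchoolQuality -> TestScore -> Motivation <- PeerGroup -> ClassSize
  P4: Attendance <- SchoolQuality -> ClassSize
The empty set is not sufficient: P1 (Attendance <- SchoolQuality -> TestScore -> PeerGroup -> ClassSize) has no collider blocking it and no conditioned non-collider, so it is open.
Try {SchoolQuality}:
  P1: blocked at fork node SchoolQuality ∈ conditioning set.
  P2: blocked at fork node SchoolQuality ∈ conditioning set.
  P3: blocked at fork node SchoolQuality ∈ conditioning set.
  P4: blocked at fork node SchoolQuality ∈ conditioning set.
{SchoolQuality} contains no descendant of Attendance and blocks every backdoor path.
No other singleton works — e.g. {TestScore} leaves P4 open — so {SchoolQuality} is the unique smallest valid adjustment set.

{SchoolQuality}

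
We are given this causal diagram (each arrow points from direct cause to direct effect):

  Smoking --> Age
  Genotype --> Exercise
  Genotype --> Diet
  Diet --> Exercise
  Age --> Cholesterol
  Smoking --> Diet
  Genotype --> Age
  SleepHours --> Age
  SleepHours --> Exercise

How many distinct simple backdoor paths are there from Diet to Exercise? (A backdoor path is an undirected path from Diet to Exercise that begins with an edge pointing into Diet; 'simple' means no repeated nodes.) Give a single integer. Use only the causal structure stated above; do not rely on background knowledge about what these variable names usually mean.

A backdoor path from Diet to Exercise is any simple undirected path whose first edge points into Diet (i.e. leaves Diet via a parent).
Parents of Diet: {Genotype, Smoking}.
Enumerating:
  P1: Diet <- Smoking -> Age <- SleepHours -> Exercise
  P2: Diet <- Smoking -> Age <- Genotype -> Exercise
  P3: Diet <- Genotype -> Age <- SleepHours -> Exercise
  P4: Diet <- Genotype -> Exercise
That exhausts the simple backdoor paths. Count: 4.

4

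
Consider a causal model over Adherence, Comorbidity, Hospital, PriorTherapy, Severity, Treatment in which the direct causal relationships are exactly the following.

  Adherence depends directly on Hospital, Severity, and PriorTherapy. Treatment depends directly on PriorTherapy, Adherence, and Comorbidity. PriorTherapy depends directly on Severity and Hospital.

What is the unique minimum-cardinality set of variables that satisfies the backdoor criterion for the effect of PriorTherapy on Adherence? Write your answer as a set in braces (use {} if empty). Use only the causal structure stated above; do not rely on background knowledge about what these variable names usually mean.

{Hospital, Severity}

Variables eligible for adjustment (non-descendants of PriorTherapy, excluding PriorTherapy and Adherence): {Comorbidity, Hospital, Severity}.
Backdoor paths from PriorTherapy to Adherence:
  P1: PriorTherapy <- Severity -> Adherence
  P2: PriorTherapy <- Hospital -> Adherence
The empty set is not sufficient: P1 (PriorTherapy <- Severity -> Adherence) has no collider blocking it and no conditioned non-collider, so it is open.
Try {Hospital, Severity}:
  P1: blocked at fork node Severity ∈ conditioning set.
  P2: blocked at fork node Hospital ∈ conditioning set.
{Hospital, Severity} contains no descendant of PriorTherapy and blocks every backdoor path.
Every element of {Hospital, Severity} is needed (dropping Hospital leaves P2 open; dropping Severity leaves P1 open), so no proper subset is valid.
Among all size-2 subsets of the eligible variables, only {Hospital, Severity} blocks every backdoor path, so it is the unique smallest valid adjustment set.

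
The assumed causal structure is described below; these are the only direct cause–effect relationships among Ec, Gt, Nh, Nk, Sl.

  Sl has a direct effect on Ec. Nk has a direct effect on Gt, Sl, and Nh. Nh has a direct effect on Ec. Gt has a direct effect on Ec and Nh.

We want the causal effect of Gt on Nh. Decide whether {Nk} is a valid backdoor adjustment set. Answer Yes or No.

Backdoor paths from Gt to Nh (paths whose first edge points into Gt):
  P1: Gt <- Nk -> Sl -> Ec <- Nh
  P2: Gt <- Nk -> Nh
Condition 1 (no descendant of Gt in the set): holds — descendants of Gt are {Ec, Nh}; none are in {Nk}.
Condition 2 (every backdoor path blocked by {Nk}):
  P1: blocked at fork node Nk ∈ conditioning set.
  P2: blocked at fork node Nk ∈ conditioning set.
{Nk} satisfies the backdoor criterion.

Yes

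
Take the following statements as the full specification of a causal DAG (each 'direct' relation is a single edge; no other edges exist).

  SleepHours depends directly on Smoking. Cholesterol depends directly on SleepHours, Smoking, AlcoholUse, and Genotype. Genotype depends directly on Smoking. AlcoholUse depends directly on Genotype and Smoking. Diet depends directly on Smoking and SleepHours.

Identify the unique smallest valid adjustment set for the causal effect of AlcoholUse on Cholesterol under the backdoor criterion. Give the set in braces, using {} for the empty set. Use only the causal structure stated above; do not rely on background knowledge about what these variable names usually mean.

{Genotype, Smoking}

Variables eligible for adjustment (non-descendants of AlcoholUse, excluding AlcoholUse and Cholesterol): {Diet, Genotype, SleepHours, Smoking}.
Backdoor paths from AlcoholUse to Cholesterol:
  P1: AlcoholUse <- Smoking -> Genotype -> Cholesterol
  P2: AlcoholUse <- Smoking -> SleepHours -> Cholesterol
  P3: AlcoholUse <- Smoking -> Diet <- SleepHours -> Cholesterol
  P4: AlcoholUse <- Smoking -> Cholesterol
  P5: AlcoholUse <- Genotype <- Smoking -> SleepHours -> Cholesterol
  P6: AlcoholUse <- Genotype <- Smoking -> Diet <- SleepHours -> Cholesterol
  P7: AlcoholUse <- Genotype <- Smoking -> Cholesterol
  P8: AlcoholUse <- Genotype -> Cholesterol
The empty set is not sufficient: P1 (AlcoholUse <- Smoking -> Genotype -> Cholesterol) has no collider blocking it and no conditioned non-collider, so it is open.
Try {Genotype, Smoking}:
  P1: blocked at fork node Smoking ∈ conditioning set.
  P2: blocked at fork node Smoking ∈ conditioning set.
  P3: blocked at fork node Smoking ∈ conditioning set.
  P4: blocked at fork node Smoking ∈ conditioning set.
  P5: blocked at chain node Genotype ∈ conditioning set.
  P6: blocked at chain node Genotype ∈ conditioning set.
  P7: blocked at chain node Genotype ∈ conditioning set.
  P8: blocked at fork node Genotype ∈ conditioning set.
{Genotype, Smoking} contains no descendant of AlcoholUse and blocks every backdoor path.
Every element of {Genotype, Smoking} is needed (dropping Genotype leaves P8 open; dropping Smoking leaves P2 open), so no proper subset is valid.
Among all size-2 subsets of the eligible variables, only {Genotype, Smoking} blocks every backdoor path, so it is the unique smallest valid adjustment set.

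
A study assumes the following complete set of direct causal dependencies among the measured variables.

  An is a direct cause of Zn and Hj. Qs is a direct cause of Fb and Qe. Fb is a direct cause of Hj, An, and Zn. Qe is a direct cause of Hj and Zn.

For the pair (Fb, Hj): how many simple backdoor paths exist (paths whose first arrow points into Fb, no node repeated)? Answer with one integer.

A backdoor path from Fb to Hj is any simple undirected path whose first edge points into Fb (i.e. leaves Fb via a parent).
Parents of Fb: {Qs}.
Enumerating:
  P1: Fb <- Qs -> Qe -> Zn <- An -> Hj
  P2: Fb <- Qs -> Qe -> Hj
That exhausts the simple backdoor paths. Count: 2.

2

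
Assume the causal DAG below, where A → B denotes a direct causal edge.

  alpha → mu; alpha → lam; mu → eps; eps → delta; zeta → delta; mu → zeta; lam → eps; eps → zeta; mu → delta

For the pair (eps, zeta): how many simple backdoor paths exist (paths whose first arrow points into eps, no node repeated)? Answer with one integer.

A backdoor path from eps to zeta is any simple undirected path whose first edge points into eps (i.e. leaves eps via a parent).
Parents of eps: {lam, mu}.
Enumerating:
  P1: eps <- lam <- alpha -> mu -> zeta
  P2: eps <- lam <- alpha -> mu -> delta <- zeta
  P3: eps <- mu -> zeta
  P4: eps <- mu -> delta <- zeta
That exhausts the simple backdoor paths. Count: 4.

4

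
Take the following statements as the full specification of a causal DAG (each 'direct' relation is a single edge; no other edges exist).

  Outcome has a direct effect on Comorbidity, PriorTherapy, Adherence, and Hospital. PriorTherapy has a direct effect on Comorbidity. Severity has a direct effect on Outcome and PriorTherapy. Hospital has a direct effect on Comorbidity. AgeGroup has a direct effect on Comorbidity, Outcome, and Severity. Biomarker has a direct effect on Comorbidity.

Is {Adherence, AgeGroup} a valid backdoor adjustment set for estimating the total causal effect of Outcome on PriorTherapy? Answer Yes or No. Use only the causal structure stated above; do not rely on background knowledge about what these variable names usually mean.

No

Backdoor paths from Outcome to PriorTherapy (paths whose first edge points into Outcome):
  P1: Outcome <- AgeGroup -> Severity -> PriorTherapy
  P2: Outcome <- AgeGroup -> Comorbidity <- PriorTherapy
  P3: Outcome <- Severity <- AgeGroup -> Comorbidity <- PriorTherapy
  P4: Outcome <- Severity -> PriorTherapy
Condition 1 (no descendant of Outcome in the set): FAILS — Adherence is a descendant of Outcome.
Condition 2 (every backdoor path blocked by {Adherence, AgeGroup}):
  P1: blocked at fork node AgeGroup ∈ conditioning set.
  P2: blocked at fork node AgeGroup ∈ conditioning set.
  P3: blocked at fork node AgeGroup ∈ conditioning set.
  P4: open — no interior node is in the conditioning set.
{Adherence, AgeGroup} does not satisfy the backdoor criterion.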